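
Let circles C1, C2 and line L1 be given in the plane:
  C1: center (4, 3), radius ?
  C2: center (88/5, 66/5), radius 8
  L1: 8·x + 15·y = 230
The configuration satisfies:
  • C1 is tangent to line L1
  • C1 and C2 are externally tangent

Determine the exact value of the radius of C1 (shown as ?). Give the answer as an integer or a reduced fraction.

1. [C1‖L1]  r_C1² − 81 = 0  ⇒  r_C1 = 9 (r>0 drops 1)
2. [ext C1·C2]  r_C1² + 16r_C1 − 225 = 0  ⇒  r_C1 = 9 (r>0 drops 1)

9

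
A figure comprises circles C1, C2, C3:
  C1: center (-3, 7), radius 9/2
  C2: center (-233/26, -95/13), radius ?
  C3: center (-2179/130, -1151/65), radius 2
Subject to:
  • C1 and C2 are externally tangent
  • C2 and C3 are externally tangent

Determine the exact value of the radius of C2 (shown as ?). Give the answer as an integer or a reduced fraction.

1. [ext C1·C2]  r_C2² + 9r_C2 − 220 = 0  ⇒  r_C2 = 11 (r>0 drops 1)
2. [ext C2·C3]  r_C2² + 4r_C2 − 165 = 0  ⇒  r_C2 = 11 (r>0 drops 1)

11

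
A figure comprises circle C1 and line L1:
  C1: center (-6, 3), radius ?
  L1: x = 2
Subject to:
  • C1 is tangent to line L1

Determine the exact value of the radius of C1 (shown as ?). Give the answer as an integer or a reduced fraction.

1. [C1‖L1]  r_C1² − 64 = 0  ⇒  r_C1 = 8 (r>0 drops 1)

8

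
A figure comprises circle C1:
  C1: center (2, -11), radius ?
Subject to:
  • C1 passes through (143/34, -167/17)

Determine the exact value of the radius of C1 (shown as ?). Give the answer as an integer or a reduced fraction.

1. [C1∋P]  r_C1² − 25/4 = 0  ⇒  r_C1 = 5/2 (r>0 drops 1)

5/2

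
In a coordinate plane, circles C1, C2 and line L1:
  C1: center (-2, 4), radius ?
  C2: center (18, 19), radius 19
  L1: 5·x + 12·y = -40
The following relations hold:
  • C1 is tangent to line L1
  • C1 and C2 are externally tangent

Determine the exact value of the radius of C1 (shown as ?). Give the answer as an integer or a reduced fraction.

1. [C1‖L1]  r_C1² − 36 = 0  ⇒  r_C1 = 6 (r>0 drops 1)
2. [ext C1·C2]  r_C1² + 38r_C1 − 264 = 0  ⇒  r_C1 = 6 (r>0 drops 1)

6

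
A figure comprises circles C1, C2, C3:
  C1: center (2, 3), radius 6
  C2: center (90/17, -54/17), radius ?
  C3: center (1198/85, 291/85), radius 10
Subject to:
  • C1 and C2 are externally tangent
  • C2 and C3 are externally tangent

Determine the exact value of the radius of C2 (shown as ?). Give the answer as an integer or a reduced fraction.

1

1. [ext C1·C2]  r_C2² + 12r_C2 − 13 = 0  ⇒  r_C2 = 1 (r>0 drops 1)
2. [ext C2·C3]  r_C2² + 20r_C2 − 21 = 0  ⇒  r_C2 = 1 (r>0 drops 1)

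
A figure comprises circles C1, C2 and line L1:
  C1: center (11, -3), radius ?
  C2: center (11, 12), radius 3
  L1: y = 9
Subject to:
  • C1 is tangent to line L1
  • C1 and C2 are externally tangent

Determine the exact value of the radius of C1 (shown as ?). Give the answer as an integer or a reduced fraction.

12

1. [C1‖L1]  r_C1² − 144 = 0  ⇒  r_C1 = 12 (r>0 drops 1)
2. [ext C1·C2]  r_C1² + 6r_C1 − 216 = 0  ⇒  r_C1 = 12 (r>0 drops 1)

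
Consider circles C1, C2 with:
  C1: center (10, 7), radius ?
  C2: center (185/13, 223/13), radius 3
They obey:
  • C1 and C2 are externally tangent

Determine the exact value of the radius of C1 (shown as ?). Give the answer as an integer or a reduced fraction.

8

1. [ext C1·C2]  r_C1² + 6r_C1 − 112 = 0  ⇒  r_C1 = 8 (r>0 drops 1)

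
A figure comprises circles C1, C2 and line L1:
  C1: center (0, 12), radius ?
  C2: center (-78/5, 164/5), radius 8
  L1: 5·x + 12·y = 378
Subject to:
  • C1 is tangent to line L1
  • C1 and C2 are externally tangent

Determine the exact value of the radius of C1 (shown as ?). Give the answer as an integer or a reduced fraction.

18

1. [C1‖L1]  r_C1² − 324 = 0  ⇒  r_C1 = 18 (r>0 drops 1)
2. [ext C1·C2]  r_C1² + 16r_C1 − 612 = 0  ⇒  r_C1 = 18 (r>0 drops 1)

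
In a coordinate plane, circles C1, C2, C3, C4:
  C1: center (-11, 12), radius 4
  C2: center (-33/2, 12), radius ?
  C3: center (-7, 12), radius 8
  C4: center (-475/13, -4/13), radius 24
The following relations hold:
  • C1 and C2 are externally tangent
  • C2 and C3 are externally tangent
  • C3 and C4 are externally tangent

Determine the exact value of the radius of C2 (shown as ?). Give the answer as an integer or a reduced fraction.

1. [ext C1·C2]  r_C2² + 8r_C2 − 57/4 = 0  ⇒  r_C2 = 3/2 (r>0 drops 1)
2. [ext C2·C3]  r_C2² + 16r_C2 − 105/4 = 0  ⇒  r_C2 = 3/2 (r>0 drops 1)

3/2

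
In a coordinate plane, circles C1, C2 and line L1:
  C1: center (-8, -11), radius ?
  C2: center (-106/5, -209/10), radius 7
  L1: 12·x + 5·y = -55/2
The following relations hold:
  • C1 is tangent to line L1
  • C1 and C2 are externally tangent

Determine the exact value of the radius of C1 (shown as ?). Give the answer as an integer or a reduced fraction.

19/2

1. [C1‖L1]  r_C1² − 361/4 = 0  ⇒  r_C1 = 19/2 (r>0 drops 1)
2. [ext C1·C2]  r_C1² + 14r_C1 − 893/4 = 0  ⇒  r_C1 = 19/2 (r>0 drops 1)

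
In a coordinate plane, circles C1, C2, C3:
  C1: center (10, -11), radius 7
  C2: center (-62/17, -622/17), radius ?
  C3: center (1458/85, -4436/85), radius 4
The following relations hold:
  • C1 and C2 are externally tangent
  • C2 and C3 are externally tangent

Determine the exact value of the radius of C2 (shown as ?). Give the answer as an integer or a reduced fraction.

1. [ext C1·C2]  r_C2² + 14r_C2 − 792 = 0  ⇒  r_C2 = 22 (r>0 drops 1)
2. [ext C2·C3]  r_C2² + 8r_C2 − 660 = 0  ⇒  r_C2 = 22 (r>0 drops 1)

22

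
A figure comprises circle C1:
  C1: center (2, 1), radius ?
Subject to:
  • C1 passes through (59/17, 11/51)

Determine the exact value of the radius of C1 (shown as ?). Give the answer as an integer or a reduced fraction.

5/3

1. [C1∋P]  r_C1² − 25/9 = 0  ⇒  r_C1 = 5/3 (r>0 drops 1)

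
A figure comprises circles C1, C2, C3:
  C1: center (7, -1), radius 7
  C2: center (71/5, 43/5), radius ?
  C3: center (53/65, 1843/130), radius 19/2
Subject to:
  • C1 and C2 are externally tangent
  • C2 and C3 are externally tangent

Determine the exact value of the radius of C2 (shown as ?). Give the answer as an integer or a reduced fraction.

5

1. [ext C1·C2]  r_C2² + 14r_C2 − 95 = 0  ⇒  r_C2 = 5 (r>0 drops 1)
2. [ext C2·C3]  r_C2² + 19r_C2 − 120 = 0  ⇒  r_C2 = 5 (r>0 drops 1)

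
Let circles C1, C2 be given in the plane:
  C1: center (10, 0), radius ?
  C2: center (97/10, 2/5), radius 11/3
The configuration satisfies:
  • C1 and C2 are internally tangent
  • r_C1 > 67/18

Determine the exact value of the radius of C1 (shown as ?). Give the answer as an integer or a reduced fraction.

25/6

1. [int C1,C2]  r_C1² − (22/3)r_C1 + 475/36 = 0  ⇒  r_C1 = 19/6 or 25/6
2. given r_C1 > 67/18: keep 25/6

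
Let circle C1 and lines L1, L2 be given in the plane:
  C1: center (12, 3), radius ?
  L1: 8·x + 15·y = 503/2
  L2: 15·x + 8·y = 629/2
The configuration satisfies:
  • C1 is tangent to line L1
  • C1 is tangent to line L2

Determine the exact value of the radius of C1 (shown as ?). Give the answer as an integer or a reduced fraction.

13/2

1. [C1‖L1]  r_C1² − 169/4 = 0  ⇒  r_C1 = 13/2 (r>0 drops 1)
2. [C1‖L2]  r_C1² − 169/4 = 0  ⇒  r_C1 = 13/2 (r>0 drops 1)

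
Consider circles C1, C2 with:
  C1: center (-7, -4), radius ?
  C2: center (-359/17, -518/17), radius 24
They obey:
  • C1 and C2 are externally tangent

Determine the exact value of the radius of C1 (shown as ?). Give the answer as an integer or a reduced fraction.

1. [ext C1·C2]  r_C1² + 48r_C1 − 324 = 0  ⇒  r_C1 = 6 (r>0 drops 1)

6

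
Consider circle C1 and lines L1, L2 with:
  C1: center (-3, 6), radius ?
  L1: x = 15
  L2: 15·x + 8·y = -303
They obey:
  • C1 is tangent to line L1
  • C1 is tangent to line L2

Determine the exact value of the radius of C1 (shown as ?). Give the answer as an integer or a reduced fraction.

18

1. [C1‖L1]  r_C1² − 324 = 0  ⇒  r_C1 = 18 (r>0 drops 1)
2. [C1‖L2]  r_C1² − 324 = 0  ⇒  r_C1 = 18 (r>0 drops 1)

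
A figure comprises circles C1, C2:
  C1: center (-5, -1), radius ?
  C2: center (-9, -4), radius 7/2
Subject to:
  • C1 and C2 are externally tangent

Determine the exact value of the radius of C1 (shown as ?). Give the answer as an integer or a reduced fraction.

1. [ext C1·C2]  r_C1² + 7r_C1 − 51/4 = 0  ⇒  r_C1 = 3/2 (r>0 drops 1)

3/2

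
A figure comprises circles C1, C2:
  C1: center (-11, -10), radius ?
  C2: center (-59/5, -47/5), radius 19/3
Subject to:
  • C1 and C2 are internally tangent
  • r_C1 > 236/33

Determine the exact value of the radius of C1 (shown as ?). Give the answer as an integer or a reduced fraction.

1. [int C1,C2]  r_C1² − (38/3)r_C1 + 352/9 = 0  ⇒  r_C1 = 16/3 or 22/3
2. given r_C1 > 236/33: keep 22/3

22/3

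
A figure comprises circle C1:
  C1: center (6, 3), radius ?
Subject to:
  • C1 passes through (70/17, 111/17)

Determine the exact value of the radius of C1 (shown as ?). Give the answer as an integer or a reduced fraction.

1. [C1∋P]  r_C1² − 16 = 0  ⇒  r_C1 = 4 (r>0 drops 1)

4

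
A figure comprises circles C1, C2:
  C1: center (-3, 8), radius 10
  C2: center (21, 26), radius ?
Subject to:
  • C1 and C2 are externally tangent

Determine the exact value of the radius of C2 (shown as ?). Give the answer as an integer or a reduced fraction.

20

1. [ext C1·C2]  r_C2² + 20r_C2 − 800 = 0  ⇒  r_C2 = 20 (r>0 drops 1)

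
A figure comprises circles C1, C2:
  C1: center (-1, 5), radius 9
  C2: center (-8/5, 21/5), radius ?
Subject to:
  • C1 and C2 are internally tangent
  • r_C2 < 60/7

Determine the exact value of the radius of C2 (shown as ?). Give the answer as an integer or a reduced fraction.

1. [int C1,C2]  r_C2² − 18r_C2 + 80 = 0  ⇒  r_C2 = 8 or 10
2. given r_C2 < 60/7: keep 8

8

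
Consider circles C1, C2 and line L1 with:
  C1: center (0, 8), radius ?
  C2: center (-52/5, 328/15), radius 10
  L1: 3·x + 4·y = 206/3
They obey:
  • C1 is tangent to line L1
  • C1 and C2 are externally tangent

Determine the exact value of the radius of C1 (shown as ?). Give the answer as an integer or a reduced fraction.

1. [C1‖L1]  r_C1² − 484/9 = 0  ⇒  r_C1 = 22/3 (r>0 drops 1)
2. [ext C1·C2]  r_C1² + 20r_C1 − 1804/9 = 0  ⇒  r_C1 = 22/3 (r>0 drops 1)

22/3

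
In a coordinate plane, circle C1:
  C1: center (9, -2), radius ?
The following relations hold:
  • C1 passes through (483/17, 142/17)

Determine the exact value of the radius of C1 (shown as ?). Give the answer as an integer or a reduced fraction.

1. [C1∋P]  r_C1² − 484 = 0  ⇒  r_C1 = 22 (r>0 drops 1)

22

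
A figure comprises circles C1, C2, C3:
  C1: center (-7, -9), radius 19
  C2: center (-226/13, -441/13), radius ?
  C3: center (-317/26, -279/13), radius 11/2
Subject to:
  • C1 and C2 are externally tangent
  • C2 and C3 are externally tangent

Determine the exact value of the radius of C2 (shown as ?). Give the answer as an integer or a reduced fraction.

1. [ext C1·C2]  r_C2² + 38r_C2 − 368 = 0  ⇒  r_C2 = 8 (r>0 drops 1)
2. [ext C2·C3]  r_C2² + 11r_C2 − 152 = 0  ⇒  r_C2 = 8 (r>0 drops 1)

8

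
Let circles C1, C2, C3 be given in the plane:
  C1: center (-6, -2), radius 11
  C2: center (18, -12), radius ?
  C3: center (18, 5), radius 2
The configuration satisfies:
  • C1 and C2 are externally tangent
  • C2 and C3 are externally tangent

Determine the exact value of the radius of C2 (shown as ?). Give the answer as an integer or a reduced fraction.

15

1. [ext C1·C2]  r_C2² + 22r_C2 − 555 = 0  ⇒  r_C2 = 15 (r>0 drops 1)
2. [ext C2·C3]  r_C2² + 4r_C2 − 285 = 0  ⇒  r_C2 = 15 (r>0 drops 1)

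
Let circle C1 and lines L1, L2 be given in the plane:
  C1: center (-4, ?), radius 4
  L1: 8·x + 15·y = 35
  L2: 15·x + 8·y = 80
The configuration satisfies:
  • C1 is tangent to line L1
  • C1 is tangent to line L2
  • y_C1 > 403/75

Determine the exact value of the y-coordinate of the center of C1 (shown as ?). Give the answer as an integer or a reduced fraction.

1. [C1‖L1]  y_C1² − (134/15)y_C1 − 3/5 = 0  ⇒  y_C1 = -1/15 or 9
2. [C1‖L2]  y_C1² − 35y_C1 + 234 = 0  ⇒  y_C1 = 9 or 26

9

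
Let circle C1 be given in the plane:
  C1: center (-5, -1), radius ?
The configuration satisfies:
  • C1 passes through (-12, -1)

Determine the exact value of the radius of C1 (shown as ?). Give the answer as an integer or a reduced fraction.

7

1. [C1∋P]  r_C1² − 49 = 0  ⇒  r_C1 = 7 (r>0 drops 1)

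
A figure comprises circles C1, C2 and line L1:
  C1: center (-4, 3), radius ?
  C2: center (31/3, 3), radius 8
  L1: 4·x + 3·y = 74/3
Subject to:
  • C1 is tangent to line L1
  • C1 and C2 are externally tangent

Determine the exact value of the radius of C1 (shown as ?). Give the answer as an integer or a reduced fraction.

1. [C1‖L1]  r_C1² − 361/9 = 0  ⇒  r_C1 = 19/3 (r>0 drops 1)
2. [ext C1·C2]  r_C1² + 16r_C1 − 1273/9 = 0  ⇒  r_C1 = 19/3 (r>0 drops 1)

19/3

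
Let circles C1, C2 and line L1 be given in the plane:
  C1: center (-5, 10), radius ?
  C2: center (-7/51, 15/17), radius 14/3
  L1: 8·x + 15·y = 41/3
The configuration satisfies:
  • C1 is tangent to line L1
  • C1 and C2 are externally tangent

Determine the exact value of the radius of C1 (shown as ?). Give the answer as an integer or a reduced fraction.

17/3

1. [C1‖L1]  r_C1² − 289/9 = 0  ⇒  r_C1 = 17/3 (r>0 drops 1)
2. [ext C1·C2]  r_C1² + (28/3)r_C1 − 85 = 0  ⇒  r_C1 = 17/3 (r>0 drops 1)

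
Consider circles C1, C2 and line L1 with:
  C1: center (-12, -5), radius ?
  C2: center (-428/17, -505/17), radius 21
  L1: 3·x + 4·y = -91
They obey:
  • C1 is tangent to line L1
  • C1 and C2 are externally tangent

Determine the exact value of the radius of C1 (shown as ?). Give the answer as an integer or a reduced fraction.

7

1. [C1‖L1]  r_C1² − 49 = 0  ⇒  r_C1 = 7 (r>0 drops 1)
2. [ext C1·C2]  r_C1² + 42r_C1 − 343 = 0  ⇒  r_C1 = 7 (r>0 drops 1)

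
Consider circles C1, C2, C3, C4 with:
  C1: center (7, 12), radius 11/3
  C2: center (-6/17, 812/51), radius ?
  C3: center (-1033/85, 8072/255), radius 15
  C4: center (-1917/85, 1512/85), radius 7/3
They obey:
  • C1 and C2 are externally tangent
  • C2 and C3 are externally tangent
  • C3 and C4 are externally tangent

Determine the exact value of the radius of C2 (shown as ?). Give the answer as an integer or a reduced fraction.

1. [ext C1·C2]  r_C2² + (22/3)r_C2 − 56 = 0  ⇒  r_C2 = 14/3 (r>0 drops 1)
2. [ext C2·C3]  r_C2² + 30r_C2 − 1456/9 = 0  ⇒  r_C2 = 14/3 (r>0 drops 1)

14/3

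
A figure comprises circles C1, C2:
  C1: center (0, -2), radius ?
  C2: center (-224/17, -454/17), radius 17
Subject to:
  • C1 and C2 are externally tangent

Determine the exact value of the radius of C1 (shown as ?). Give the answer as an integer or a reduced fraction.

1. [ext C1·C2]  r_C1² + 34r_C1 − 495 = 0  ⇒  r_C1 = 11 (r>0 drops 1)

11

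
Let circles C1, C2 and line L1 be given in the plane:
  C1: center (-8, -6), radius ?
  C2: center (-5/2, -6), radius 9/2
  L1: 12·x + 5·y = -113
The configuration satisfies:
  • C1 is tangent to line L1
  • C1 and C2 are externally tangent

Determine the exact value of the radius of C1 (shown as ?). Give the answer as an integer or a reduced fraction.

1

1. [C1‖L1]  r_C1² − 1 = 0  ⇒  r_C1 = 1 (r>0 drops 1)
2. [ext C1·C2]  r_C1² + 9r_C1 − 10 = 0  ⇒  r_C1 = 1 (r>0 drops 1)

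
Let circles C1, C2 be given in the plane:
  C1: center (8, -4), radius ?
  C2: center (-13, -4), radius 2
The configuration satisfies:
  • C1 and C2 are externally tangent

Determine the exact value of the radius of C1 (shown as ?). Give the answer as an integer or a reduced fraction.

19

1. [ext C1·C2]  r_C1² + 4r_C1 − 437 = 0  ⇒  r_C1 = 19 (r>0 drops 1)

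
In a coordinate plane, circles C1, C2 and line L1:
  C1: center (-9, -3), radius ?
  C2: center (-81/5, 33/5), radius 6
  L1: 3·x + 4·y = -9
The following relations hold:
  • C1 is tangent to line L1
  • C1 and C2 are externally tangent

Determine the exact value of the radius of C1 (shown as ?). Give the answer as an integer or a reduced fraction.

1. [C1‖L1]  r_C1² − 36 = 0  ⇒  r_C1 = 6 (r>0 drops 1)
2. [ext C1·C2]  r_C1² + 12r_C1 − 108 = 0  ⇒  r_C1 = 6 (r>0 drops 1)

6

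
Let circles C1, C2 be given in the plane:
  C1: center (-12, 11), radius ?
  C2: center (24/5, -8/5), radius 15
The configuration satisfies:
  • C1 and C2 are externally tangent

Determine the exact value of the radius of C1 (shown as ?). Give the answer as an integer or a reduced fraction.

1. [ext C1·C2]  r_C1² + 30r_C1 − 216 = 0  ⇒  r_C1 = 6 (r>0 drops 1)

6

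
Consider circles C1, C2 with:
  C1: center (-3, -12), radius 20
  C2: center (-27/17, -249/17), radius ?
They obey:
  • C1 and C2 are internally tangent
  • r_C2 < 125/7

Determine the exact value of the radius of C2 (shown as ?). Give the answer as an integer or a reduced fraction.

17

1. [int C1,C2]  r_C2² − 40r_C2 + 391 = 0  ⇒  r_C2 = 17 or 23
2. given r_C2 < 125/7: keep 17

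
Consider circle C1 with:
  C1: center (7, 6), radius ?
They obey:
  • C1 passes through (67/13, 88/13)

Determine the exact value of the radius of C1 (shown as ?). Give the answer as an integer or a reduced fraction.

2

1. [C1∋P]  r_C1² − 4 = 0  ⇒  r_C1 = 2 (r>0 drops 1)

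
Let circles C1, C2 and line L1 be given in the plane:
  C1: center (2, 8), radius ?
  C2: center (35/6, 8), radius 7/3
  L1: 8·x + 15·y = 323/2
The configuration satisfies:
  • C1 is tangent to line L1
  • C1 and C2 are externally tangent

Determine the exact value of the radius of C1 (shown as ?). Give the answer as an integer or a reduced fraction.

1. [C1‖L1]  r_C1² − 9/4 = 0  ⇒  r_C1 = 3/2 (r>0 drops 1)
2. [ext C1·C2]  r_C1² + (14/3)r_C1 − 37/4 = 0  ⇒  r_C1 = 3/2 (r>0 drops 1)

3/2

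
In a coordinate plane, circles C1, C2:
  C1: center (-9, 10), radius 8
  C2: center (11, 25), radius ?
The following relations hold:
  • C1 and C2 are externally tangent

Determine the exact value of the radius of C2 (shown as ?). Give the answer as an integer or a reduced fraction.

17

1. [ext C1·C2]  r_C2² + 16r_C2 − 561 = 0  ⇒  r_C2 = 17 (r>0 drops 1)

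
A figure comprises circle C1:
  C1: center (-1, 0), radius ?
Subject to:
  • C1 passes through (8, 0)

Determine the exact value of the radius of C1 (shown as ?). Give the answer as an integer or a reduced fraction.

1. [C1∋P]  r_C1² − 81 = 0  ⇒  r_C1 = 9 (r>0 drops 1)

9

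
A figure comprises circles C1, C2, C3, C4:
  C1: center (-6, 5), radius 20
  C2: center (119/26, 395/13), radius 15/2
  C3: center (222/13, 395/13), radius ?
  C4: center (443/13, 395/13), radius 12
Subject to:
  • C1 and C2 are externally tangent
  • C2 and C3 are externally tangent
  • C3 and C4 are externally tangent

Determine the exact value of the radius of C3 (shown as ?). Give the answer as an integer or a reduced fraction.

5

1. [ext C2·C3]  r_C3² + 15r_C3 − 100 = 0  ⇒  r_C3 = 5 (r>0 drops 1)
2. [ext C3·C4]  r_C3² + 24r_C3 − 145 = 0  ⇒  r_C3 = 5 (r>0 drops 1)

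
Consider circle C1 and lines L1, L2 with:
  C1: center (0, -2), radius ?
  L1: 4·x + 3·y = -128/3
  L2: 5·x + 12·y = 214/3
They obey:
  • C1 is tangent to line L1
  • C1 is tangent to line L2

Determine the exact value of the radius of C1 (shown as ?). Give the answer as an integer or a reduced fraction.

22/3

1. [C1‖L1]  r_C1² − 484/9 = 0  ⇒  r_C1 = 22/3 (r>0 drops 1)
2. [C1‖L2]  r_C1² − 484/9 = 0  ⇒  r_C1 = 22/3 (r>0 drops 1)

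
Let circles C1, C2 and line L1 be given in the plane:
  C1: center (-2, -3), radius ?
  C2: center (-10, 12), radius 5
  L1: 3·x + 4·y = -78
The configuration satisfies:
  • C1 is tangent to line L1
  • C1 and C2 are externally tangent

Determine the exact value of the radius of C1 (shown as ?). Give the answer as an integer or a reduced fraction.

12

1. [C1‖L1]  r_C1² − 144 = 0  ⇒  r_C1 = 12 (r>0 drops 1)
2. [ext C1·C2]  r_C1² + 10r_C1 − 264 = 0  ⇒  r_C1 = 12 (r>0 drops 1)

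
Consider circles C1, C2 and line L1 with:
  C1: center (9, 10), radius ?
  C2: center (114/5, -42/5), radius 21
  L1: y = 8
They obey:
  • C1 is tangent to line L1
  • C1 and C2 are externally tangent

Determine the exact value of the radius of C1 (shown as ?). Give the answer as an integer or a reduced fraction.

2

1. [C1‖L1]  r_C1² − 4 = 0  ⇒  r_C1 = 2 (r>0 drops 1)
2. [ext C1·C2]  r_C1² + 42r_C1 − 88 = 0  ⇒  r_C1 = 2 (r>0 drops 1)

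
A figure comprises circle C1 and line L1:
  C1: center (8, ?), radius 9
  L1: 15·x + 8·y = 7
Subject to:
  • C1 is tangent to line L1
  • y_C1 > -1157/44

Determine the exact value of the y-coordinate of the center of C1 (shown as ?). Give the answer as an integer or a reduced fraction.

5

1. [C1‖L1]  y_C1² + (113/4)y_C1 − 665/4 = 0  ⇒  y_C1 = -133/4 or 5
2. given y_C1 > -1157/44: keep 5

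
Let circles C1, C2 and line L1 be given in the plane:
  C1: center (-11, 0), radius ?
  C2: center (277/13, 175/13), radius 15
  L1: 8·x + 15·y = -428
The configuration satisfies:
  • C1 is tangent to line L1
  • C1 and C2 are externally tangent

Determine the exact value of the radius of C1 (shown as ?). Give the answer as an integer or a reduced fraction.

1. [C1‖L1]  r_C1² − 400 = 0  ⇒  r_C1 = 20 (r>0 drops 1)
2. [ext C1·C2]  r_C1² + 30r_C1 − 1000 = 0  ⇒  r_C1 = 20 (r>0 drops 1)

20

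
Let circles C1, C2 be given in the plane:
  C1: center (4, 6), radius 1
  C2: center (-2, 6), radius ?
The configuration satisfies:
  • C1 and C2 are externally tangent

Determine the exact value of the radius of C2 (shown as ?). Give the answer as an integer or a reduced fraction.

1. [ext C1·C2]  r_C2² + 2r_C2 − 35 = 0  ⇒  r_C2 = 5 (r>0 drops 1)

5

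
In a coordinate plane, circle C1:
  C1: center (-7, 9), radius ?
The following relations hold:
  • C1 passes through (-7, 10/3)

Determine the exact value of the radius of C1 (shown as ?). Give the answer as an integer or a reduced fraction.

1. [C1∋P]  r_C1² − 289/9 = 0  ⇒  r_C1 = 17/3 (r>0 drops 1)

17/3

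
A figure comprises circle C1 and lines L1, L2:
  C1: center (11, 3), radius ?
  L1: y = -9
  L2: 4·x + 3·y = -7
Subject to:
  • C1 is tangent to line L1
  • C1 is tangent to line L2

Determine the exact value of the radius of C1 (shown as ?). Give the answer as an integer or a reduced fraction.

12

1. [C1‖L1]  r_C1² − 144 = 0  ⇒  r_C1 = 12 (r>0 drops 1)
2. [C1‖L2]  r_C1² − 144 = 0  ⇒  r_C1 = 12 (r>0 drops 1)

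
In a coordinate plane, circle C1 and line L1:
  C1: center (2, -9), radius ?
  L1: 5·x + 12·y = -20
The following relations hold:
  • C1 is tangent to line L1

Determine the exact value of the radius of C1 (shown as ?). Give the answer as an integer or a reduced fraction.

1. [C1‖L1]  r_C1² − 36 = 0  ⇒  r_C1 = 6 (r>0 drops 1)

6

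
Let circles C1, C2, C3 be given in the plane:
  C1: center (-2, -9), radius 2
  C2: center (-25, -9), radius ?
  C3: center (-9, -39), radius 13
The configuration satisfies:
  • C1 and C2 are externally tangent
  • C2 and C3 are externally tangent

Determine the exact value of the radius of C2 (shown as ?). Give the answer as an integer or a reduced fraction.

1. [ext C1·C2]  r_C2² + 4r_C2 − 525 = 0  ⇒  r_C2 = 21 (r>0 drops 1)
2. [ext C2·C3]  r_C2² + 26r_C2 − 987 = 0  ⇒  r_C2 = 21 (r>0 drops 1)

21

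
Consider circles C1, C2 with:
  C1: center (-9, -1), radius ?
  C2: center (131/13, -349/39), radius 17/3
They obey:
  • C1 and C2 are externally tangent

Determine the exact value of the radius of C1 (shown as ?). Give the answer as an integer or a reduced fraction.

15

1. [ext C1·C2]  r_C1² + (34/3)r_C1 − 395 = 0  ⇒  r_C1 = 15 (r>0 drops 1)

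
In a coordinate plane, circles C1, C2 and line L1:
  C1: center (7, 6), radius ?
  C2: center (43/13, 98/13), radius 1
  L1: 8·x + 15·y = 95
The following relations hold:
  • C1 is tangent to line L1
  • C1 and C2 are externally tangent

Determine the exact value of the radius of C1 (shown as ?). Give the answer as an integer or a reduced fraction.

3

1. [C1‖L1]  r_C1² − 9 = 0  ⇒  r_C1 = 3 (r>0 drops 1)
2. [ext C1·C2]  r_C1² + 2r_C1 − 15 = 0  ⇒  r_C1 = 3 (r>0 drops 1)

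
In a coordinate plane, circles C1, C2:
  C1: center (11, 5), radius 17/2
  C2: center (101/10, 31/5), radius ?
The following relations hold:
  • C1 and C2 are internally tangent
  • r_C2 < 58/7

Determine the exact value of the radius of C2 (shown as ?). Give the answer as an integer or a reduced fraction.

1. [int C1,C2]  r_C2² − 17r_C2 + 70 = 0  ⇒  r_C2 = 7 or 10
2. given r_C2 < 58/7: keep 7

7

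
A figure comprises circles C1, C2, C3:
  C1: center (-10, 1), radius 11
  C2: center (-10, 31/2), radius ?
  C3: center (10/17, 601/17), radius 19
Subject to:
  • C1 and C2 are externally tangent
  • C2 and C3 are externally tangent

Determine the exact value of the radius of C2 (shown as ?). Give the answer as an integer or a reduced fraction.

7/2

1. [ext C1·C2]  r_C2² + 22r_C2 − 357/4 = 0  ⇒  r_C2 = 7/2 (r>0 drops 1)
2. [ext C2·C3]  r_C2² + 38r_C2 − 581/4 = 0  ⇒  r_C2 = 7/2 (r>0 drops 1)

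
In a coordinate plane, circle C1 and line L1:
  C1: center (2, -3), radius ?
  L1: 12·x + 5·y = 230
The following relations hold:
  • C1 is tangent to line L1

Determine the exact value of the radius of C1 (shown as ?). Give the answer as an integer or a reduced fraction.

1. [C1‖L1]  r_C1² − 289 = 0  ⇒  r_C1 = 17 (r>0 drops 1)

17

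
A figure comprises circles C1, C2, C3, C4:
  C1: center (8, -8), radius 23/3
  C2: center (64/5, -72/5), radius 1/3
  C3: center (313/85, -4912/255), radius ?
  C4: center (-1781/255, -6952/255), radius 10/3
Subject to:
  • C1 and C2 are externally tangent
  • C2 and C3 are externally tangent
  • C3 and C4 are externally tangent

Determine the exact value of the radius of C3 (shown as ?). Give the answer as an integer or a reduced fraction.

10

1. [ext C2·C3]  r_C3² + (2/3)r_C3 − 320/3 = 0  ⇒  r_C3 = 10 (r>0 drops 1)
2. [ext C3·C4]  r_C3² + (20/3)r_C3 − 500/3 = 0  ⇒  r_C3 = 10 (r>0 drops 1)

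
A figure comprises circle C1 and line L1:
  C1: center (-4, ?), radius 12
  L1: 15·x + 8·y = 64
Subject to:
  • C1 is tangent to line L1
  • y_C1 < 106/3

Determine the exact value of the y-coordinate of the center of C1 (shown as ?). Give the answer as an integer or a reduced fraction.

1. [C1‖L1]  y_C1² − 31y_C1 − 410 = 0  ⇒  y_C1 = -10 or 41
2. given y_C1 < 106/3: keep -10

-10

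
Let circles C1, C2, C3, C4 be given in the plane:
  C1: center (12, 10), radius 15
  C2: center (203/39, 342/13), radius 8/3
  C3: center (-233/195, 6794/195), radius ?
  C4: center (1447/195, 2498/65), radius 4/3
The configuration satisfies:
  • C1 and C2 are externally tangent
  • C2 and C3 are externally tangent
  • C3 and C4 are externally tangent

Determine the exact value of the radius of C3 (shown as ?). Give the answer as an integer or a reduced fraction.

8

1. [ext C2·C3]  r_C3² + (16/3)r_C3 − 320/3 = 0  ⇒  r_C3 = 8 (r>0 drops 1)
2. [ext C3·C4]  r_C3² + (8/3)r_C3 − 256/3 = 0  ⇒  r_C3 = 8 (r>0 drops 1)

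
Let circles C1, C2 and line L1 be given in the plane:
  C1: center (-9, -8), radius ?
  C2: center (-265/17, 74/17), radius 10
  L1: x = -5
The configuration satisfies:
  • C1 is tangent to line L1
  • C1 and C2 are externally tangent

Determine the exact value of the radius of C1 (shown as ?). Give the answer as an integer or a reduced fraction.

1. [C1‖L1]  r_C1² − 16 = 0  ⇒  r_C1 = 4 (r>0 drops 1)
2. [ext C1·C2]  r_C1² + 20r_C1 − 96 = 0  ⇒  r_C1 = 4 (r>0 drops 1)

4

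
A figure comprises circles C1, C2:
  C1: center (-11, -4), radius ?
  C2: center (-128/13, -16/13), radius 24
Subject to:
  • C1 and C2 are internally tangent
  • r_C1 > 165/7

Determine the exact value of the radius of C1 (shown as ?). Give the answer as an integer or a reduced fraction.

27

1. [int C1,C2]  r_C1² − 48r_C1 + 567 = 0  ⇒  r_C1 = 21 or 27
2. given r_C1 > 165/7: keep 27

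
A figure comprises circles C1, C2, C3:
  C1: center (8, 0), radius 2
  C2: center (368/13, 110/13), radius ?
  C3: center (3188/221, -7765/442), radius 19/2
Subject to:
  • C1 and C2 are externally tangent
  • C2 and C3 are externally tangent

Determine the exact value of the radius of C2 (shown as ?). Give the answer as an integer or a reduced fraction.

1. [ext C1·C2]  r_C2² + 4r_C2 − 480 = 0  ⇒  r_C2 = 20 (r>0 drops 1)
2. [ext C2·C3]  r_C2² + 19r_C2 − 780 = 0  ⇒  r_C2 = 20 (r>0 drops 1)

20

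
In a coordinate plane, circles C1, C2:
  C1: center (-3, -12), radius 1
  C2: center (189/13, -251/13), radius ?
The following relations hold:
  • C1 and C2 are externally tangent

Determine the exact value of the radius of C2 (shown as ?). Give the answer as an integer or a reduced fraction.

18

1. [ext C1·C2]  r_C2² + 2r_C2 − 360 = 0  ⇒  r_C2 = 18 (r>0 drops 1)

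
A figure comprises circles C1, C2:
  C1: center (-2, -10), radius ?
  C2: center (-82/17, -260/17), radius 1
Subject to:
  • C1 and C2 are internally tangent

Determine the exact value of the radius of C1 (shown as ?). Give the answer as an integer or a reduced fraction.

1. [int C1,C2]  r_C1² − 2r_C1 − 35 = 0  ⇒  r_C1 = 7 (r>0 drops 1)

7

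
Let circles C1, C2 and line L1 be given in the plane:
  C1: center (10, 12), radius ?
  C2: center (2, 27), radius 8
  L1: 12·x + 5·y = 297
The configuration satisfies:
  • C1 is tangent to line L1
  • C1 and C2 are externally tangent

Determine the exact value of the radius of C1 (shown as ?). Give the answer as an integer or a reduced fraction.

1. [C1‖L1]  r_C1² − 81 = 0  ⇒  r_C1 = 9 (r>0 drops 1)
2. [ext C1·C2]  r_C1² + 16r_C1 − 225 = 0  ⇒  r_C1 = 9 (r>0 drops 1)

9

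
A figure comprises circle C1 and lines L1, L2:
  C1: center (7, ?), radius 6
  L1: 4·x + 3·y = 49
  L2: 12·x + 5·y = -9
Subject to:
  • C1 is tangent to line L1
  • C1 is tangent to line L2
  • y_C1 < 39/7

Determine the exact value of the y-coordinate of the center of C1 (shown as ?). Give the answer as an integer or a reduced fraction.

-3

1. [C1‖L1]  y_C1² − 14y_C1 − 51 = 0  ⇒  y_C1 = -3 or 17
2. [C1‖L2]  y_C1² + (186/5)y_C1 + 513/5 = 0  ⇒  y_C1 = -171/5 or -3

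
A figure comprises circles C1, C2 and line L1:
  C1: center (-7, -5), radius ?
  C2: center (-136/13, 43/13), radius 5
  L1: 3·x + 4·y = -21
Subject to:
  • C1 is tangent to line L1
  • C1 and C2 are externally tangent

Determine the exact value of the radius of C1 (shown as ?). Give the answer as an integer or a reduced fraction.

4

1. [C1‖L1]  r_C1² − 16 = 0  ⇒  r_C1 = 4 (r>0 drops 1)
2. [ext C1·C2]  r_C1² + 10r_C1 − 56 = 0  ⇒  r_C1 = 4 (r>0 drops 1)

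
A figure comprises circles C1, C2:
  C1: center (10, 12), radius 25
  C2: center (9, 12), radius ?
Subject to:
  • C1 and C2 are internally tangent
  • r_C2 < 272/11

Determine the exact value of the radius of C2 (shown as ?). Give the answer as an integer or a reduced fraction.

24

1. [int C1,C2]  r_C2² − 50r_C2 + 624 = 0  ⇒  r_C2 = 24 or 26
2. given r_C2 < 272/11: keep 24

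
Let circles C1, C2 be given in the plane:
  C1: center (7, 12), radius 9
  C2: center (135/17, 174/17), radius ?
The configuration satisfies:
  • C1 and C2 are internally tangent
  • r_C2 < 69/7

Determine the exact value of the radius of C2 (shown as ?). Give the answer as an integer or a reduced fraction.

1. [int C1,C2]  r_C2² − 18r_C2 + 77 = 0  ⇒  r_C2 = 7 or 11
2. given r_C2 < 69/7: keep 7

7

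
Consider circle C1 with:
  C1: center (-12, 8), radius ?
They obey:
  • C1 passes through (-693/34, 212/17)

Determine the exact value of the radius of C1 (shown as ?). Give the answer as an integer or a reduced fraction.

1. [C1∋P]  r_C1² − 361/4 = 0  ⇒  r_C1 = 19/2 (r>0 drops 1)

19/2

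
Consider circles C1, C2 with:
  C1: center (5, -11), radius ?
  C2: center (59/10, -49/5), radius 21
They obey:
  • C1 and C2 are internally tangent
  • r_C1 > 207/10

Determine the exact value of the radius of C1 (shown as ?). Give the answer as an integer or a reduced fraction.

1. [int C1,C2]  r_C1² − 42r_C1 + 1755/4 = 0  ⇒  r_C1 = 39/2 or 45/2
2. given r_C1 > 207/10: keep 45/2

45/2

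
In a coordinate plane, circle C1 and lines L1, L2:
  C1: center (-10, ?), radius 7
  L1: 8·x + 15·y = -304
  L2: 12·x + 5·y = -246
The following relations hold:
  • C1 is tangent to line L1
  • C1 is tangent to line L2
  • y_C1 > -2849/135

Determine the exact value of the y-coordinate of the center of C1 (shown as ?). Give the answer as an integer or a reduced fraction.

1. [C1‖L1]  y_C1² + (448/15)y_C1 + 2401/15 = 0  ⇒  y_C1 = -343/15 or -7
2. [C1‖L2]  y_C1² + (252/5)y_C1 + 1519/5 = 0  ⇒  y_C1 = -217/5 or -7

-7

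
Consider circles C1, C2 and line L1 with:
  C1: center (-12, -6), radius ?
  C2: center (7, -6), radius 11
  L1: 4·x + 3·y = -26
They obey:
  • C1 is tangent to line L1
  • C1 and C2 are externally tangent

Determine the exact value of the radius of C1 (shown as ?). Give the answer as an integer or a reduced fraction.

1. [C1‖L1]  r_C1² − 64 = 0  ⇒  r_C1 = 8 (r>0 drops 1)
2. [ext C1·C2]  r_C1² + 22r_C1 − 240 = 0  ⇒  r_C1 = 8 (r>0 drops 1)

8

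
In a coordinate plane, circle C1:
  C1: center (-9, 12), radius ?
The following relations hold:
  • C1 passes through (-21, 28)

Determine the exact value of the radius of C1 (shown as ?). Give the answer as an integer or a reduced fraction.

1. [C1∋P]  r_C1² − 400 = 0  ⇒  r_C1 = 20 (r>0 drops 1)

20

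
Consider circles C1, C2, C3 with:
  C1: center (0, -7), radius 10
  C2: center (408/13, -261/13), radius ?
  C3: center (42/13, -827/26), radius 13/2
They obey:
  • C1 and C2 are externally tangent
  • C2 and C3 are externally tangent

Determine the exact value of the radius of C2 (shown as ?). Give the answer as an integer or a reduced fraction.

24

1. [ext C1·C2]  r_C2² + 20r_C2 − 1056 = 0  ⇒  r_C2 = 24 (r>0 drops 1)
2. [ext C2·C3]  r_C2² + 13r_C2 − 888 = 0  ⇒  r_C2 = 24 (r>0 drops 1)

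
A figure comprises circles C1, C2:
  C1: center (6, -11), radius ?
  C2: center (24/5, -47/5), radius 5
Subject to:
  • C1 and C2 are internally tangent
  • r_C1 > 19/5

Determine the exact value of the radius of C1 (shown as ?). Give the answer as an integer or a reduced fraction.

7

1. [int C1,C2]  r_C1² − 10r_C1 + 21 = 0  ⇒  r_C1 = 3 or 7
2. given r_C1 > 19/5: keep 7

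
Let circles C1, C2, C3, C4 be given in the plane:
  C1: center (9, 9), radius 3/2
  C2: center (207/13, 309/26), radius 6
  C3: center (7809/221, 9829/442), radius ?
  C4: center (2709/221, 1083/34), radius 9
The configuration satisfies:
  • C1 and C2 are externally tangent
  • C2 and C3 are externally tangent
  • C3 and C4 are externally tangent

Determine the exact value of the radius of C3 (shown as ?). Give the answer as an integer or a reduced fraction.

16

1. [ext C2·C3]  r_C3² + 12r_C3 − 448 = 0  ⇒  r_C3 = 16 (r>0 drops 1)
2. [ext C3·C4]  r_C3² + 18r_C3 − 544 = 0  ⇒  r_C3 = 16 (r>0 drops 1)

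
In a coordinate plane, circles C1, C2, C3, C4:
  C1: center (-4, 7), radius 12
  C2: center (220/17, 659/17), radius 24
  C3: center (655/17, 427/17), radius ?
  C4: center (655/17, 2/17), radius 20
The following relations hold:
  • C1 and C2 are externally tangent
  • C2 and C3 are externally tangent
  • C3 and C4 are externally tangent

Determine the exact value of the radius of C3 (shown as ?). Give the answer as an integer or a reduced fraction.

1. [ext C2·C3]  r_C3² + 48r_C3 − 265 = 0  ⇒  r_C3 = 5 (r>0 drops 1)
2. [ext C3·C4]  r_C3² + 40r_C3 − 225 = 0  ⇒  r_C3 = 5 (r>0 drops 1)

5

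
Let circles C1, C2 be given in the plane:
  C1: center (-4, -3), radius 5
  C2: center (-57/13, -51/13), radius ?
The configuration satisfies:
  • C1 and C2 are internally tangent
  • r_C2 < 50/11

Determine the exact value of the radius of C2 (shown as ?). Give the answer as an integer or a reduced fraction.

4

1. [int C1,C2]  r_C2² − 10r_C2 + 24 = 0  ⇒  r_C2 = 4 or 6
2. given r_C2 < 50/11: keep 4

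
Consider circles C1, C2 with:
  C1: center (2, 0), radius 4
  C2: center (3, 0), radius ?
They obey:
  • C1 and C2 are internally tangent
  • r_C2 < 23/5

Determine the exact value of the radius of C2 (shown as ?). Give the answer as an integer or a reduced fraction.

3

1. [int C1,C2]  r_C2² − 8r_C2 + 15 = 0  ⇒  r_C2 = 3 or 5
2. given r_C2 < 23/5: keep 3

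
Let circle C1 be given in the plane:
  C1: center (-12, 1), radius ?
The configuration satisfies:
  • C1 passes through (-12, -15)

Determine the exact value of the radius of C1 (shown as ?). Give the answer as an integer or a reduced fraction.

1. [C1∋P]  r_C1² − 256 = 0  ⇒  r_C1 = 16 (r>0 drops 1)

16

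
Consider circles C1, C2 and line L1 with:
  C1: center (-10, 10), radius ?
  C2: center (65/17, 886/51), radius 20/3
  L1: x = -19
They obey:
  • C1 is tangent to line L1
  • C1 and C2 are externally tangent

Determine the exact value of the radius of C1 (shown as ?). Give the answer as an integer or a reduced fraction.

1. [C1‖L1]  r_C1² − 81 = 0  ⇒  r_C1 = 9 (r>0 drops 1)
2. [ext C1·C2]  r_C1² + (40/3)r_C1 − 201 = 0  ⇒  r_C1 = 9 (r>0 drops 1)

9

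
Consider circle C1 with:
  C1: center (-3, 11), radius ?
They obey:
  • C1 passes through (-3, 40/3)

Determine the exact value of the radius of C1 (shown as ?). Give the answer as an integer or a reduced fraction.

7/3

1. [C1∋P]  r_C1² − 49/9 = 0  ⇒  r_C1 = 7/3 (r>0 drops 1)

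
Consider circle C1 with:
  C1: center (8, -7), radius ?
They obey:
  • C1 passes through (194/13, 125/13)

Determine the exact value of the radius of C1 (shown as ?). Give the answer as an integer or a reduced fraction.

18

1. [C1∋P]  r_C1² − 324 = 0  ⇒  r_C1 = 18 (r>0 drops 1)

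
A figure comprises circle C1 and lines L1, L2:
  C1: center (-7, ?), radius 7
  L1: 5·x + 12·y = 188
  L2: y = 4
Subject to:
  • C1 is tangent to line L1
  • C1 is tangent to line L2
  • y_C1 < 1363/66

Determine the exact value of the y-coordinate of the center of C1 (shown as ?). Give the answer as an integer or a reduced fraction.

11

1. [C1‖L1]  y_C1² − (223/6)y_C1 + 1727/6 = 0  ⇒  y_C1 = 11 or 157/6
2. [C1‖L2]  y_C1² − 8y_C1 − 33 = 0  ⇒  y_C1 = -3 or 11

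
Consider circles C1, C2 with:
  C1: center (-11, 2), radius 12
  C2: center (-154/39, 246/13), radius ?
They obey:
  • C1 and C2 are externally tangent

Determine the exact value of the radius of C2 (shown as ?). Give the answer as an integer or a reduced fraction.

1. [ext C1·C2]  r_C2² + 24r_C2 − 1729/9 = 0  ⇒  r_C2 = 19/3 (r>0 drops 1)

19/3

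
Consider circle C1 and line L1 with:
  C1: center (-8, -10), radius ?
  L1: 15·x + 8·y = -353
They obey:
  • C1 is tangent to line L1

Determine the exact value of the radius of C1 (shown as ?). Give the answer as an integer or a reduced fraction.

1. [C1‖L1]  r_C1² − 81 = 0  ⇒  r_C1 = 9 (r>0 drops 1)

9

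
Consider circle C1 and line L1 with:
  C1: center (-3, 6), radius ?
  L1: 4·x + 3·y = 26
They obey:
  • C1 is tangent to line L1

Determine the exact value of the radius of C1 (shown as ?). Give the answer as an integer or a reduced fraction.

1. [C1‖L1]  r_C1² − 16 = 0  ⇒  r_C1 = 4 (r>0 drops 1)

4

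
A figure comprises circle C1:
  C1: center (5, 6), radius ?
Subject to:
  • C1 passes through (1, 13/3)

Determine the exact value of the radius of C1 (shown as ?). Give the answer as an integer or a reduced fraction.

13/3

1. [C1∋P]  r_C1² − 169/9 = 0  ⇒  r_C1 = 13/3 (r>0 drops 1)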